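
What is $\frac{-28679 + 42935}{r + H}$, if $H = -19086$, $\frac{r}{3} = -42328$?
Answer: $- \frac{264}{2705} \approx -0.097597$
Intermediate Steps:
$r = -126984$ ($r = 3 \left(-42328\right) = -126984$)
$\frac{-28679 + 42935}{r + H} = \frac{-28679 + 42935}{-126984 - 19086} = \frac{14256}{-146070} = 14256 \left(- \frac{1}{146070}\right) = - \frac{264}{2705}$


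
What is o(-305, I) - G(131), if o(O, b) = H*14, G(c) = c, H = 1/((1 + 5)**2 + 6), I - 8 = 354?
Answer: -392/3 ≈ -130.67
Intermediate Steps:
I = 362 (I = 8 + 354 = 362)
H = 1/42 (H = 1/(6**2 + 6) = 1/(36 + 6) = 1/42 ≈ 0.023810)
o(O, b) = 1/3 (o(O, b) = (1/42)*14 = 1/3)
o(-305, I) - G(131) = 1/3 - 1*131 = 1/3 - 131 = -392/3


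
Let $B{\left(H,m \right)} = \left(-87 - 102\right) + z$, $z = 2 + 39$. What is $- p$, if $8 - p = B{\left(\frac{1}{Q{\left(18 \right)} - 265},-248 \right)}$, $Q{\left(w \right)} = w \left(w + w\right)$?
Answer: $-156$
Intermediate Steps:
$Q{\left(w \right)} = 2 w^{2}$ ($Q{\left(w \right)} = w 2 w = 2 w^{2}$)
$z = 41$
$B{\left(H,m \right)} = -148$ ($B{\left(H,m \right)} = \left(-87 - 102\right) + 41 = -189 + 41 = -148$)
$p = 156$ ($p = 8 - -148 = 8 + 148 = 156$)
$- p = \left(-1\right) 156 = -156$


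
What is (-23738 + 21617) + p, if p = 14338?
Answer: 12217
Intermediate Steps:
(-23738 + 21617) + p = (-23738 + 21617) + 14338 = -2121 + 14338 = 12217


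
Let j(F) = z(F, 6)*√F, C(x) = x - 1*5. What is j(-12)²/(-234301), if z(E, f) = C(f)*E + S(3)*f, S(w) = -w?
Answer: 10800/234301 ≈ 0.046095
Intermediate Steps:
C(x) = -5 + x (C(x) = x - 5 = -5 + x)
z(E, f) = -3*f + E*(-5 + f) (z(E, f) = (-5 + f)*E + (-1*3)*f = E*(-5 + f) - 3*f = -3*f + E*(-5 + f))
j(F) = √F*(-18 + F) (j(F) = (-3*6 + F*(-5 + 6))*√F = (-18 + F*1)*√F = (-18 + F)*√F = √F*(-18 + F))
j(-12)²/(-234301) = (√(-12)*(-18 - 12))²/(-234301) = ((2*I*√3)*(-30))²*(-1/234301) = (-60*I*√3)²*(-1/234301) = -10800*(-1/234301) = 10800/234301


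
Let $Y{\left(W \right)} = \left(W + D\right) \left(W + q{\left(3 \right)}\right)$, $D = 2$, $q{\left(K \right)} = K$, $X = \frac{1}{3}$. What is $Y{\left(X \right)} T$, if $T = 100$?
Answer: $\frac{7000}{9} \approx 777.78$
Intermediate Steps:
$X = \frac{1}{3} \approx 0.33333$
$Y{\left(W \right)} = \left(2 + W\right) \left(3 + W\right)$ ($Y{\left(W \right)} = \left(W + 2\right) \left(W + 3\right) = \left(2 + W\right) \left(3 + W\right)$)
$Y{\left(X \right)} T = \left(6 + \left(\frac{1}{3}\right)^{2} + 5 \cdot \frac{1}{3}\right) 100 = \left(6 + \frac{1}{9} + \frac{5}{3}\right) 100 = \frac{70}{9} \cdot 100 = \frac{7000}{9}$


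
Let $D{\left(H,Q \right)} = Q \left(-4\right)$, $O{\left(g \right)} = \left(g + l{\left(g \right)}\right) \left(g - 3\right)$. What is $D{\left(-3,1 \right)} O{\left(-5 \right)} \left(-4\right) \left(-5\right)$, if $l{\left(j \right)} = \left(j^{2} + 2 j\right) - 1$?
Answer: $5760$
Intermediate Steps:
$l{\left(j \right)} = -1 + j^{2} + 2 j$
$O{\left(g \right)} = \left(-3 + g\right) \left(-1 + g^{2} + 3 g\right)$ ($O{\left(g \right)} = \left(g + \left(-1 + g^{2} + 2 g\right)\right) \left(g - 3\right) = \left(-1 + g^{2} + 3 g\right) \left(-3 + g\right) = \left(-3 + g\right) \left(-1 + g^{2} + 3 g\right)$)
$D{\left(H,Q \right)} = - 4 Q$
$D{\left(-3,1 \right)} O{\left(-5 \right)} \left(-4\right) \left(-5\right) = \left(-4\right) 1 \left(3 + \left(-5\right)^{3} - -50\right) \left(-4\right) \left(-5\right) = - 4 \left(3 - 125 + 50\right) \left(-4\right) \left(-5\right) = - 4 \left(\left(-72\right) \left(-4\right)\right) \left(-5\right) = \left(-4\right) 288 \left(-5\right) = \left(-1152\right) \left(-5\right) = 5760$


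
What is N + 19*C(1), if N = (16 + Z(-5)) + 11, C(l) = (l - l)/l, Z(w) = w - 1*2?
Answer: 20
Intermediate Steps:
Z(w) = -2 + w (Z(w) = w - 2 = -2 + w)
C(l) = 0 (C(l) = 0/l = 0)
N = 20 (N = (16 + (-2 - 5)) + 11 = (16 - 7) + 11 = 9 + 11 = 20)
N + 19*C(1) = 20 + 19*0 = 20 + 0 = 20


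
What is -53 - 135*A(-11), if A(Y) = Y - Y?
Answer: -53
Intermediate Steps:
A(Y) = 0
-53 - 135*A(-11) = -53 - 135*0 = -53 + 0 = -53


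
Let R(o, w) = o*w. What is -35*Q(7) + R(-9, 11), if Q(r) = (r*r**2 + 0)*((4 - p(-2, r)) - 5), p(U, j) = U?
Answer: -12104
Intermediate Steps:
Q(r) = r**3 (Q(r) = (r*r**2 + 0)*((4 - 1*(-2)) - 5) = (r**3 + 0)*((4 + 2) - 5) = r**3*(6 - 5) = r**3*1 = r**3)
-35*Q(7) + R(-9, 11) = -35*7**3 - 9*11 = -35*343 - 99 = -12005 - 99 = -12104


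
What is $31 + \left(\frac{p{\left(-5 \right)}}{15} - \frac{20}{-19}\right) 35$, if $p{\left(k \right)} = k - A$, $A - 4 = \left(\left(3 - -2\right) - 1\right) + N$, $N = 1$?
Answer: $\frac{2005}{57} \approx 35.175$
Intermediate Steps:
$A = 9$ ($A = 4 + \left(\left(\left(3 - -2\right) - 1\right) + 1\right) = 4 + \left(\left(\left(3 + 2\right) - 1\right) + 1\right) = 4 + \left(\left(5 - 1\right) + 1\right) = 4 + \left(4 + 1\right) = 4 + 5 = 9$)
$p{\left(k \right)} = -9 + k$ ($p{\left(k \right)} = k - 9 = -9 + k$)
$31 + \left(\frac{p{\left(-5 \right)}}{15} - \frac{20}{-19}\right) 35 = 31 + \left(\frac{-9 - 5}{15} - \frac{20}{-19}\right) 35 = 31 + \left(\left(-14\right) \frac{1}{15} - - \frac{20}{19}\right) 35 = 31 + \left(- \frac{14}{15} + \frac{20}{19}\right) 35 = 31 + \frac{34}{285} \cdot 35 = 31 + \frac{238}{57} = \frac{2005}{57}$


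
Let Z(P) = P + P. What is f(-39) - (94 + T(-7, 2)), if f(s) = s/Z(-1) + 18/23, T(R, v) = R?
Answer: -3069/46 ≈ -66.717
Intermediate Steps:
Z(P) = 2*P
f(s) = 18/23 - s/2 (f(s) = s/((2*(-1))) + 18/23 = s/(-2) + 18*(1/23) = s*(-½) + 18/23 = -s/2 + 18/23 = 18/23 - s/2)
f(-39) - (94 + T(-7, 2)) = (18/23 - ½*(-39)) - (94 - 7) = (18/23 + 39/2) - 1*87 = 933/46 - 87 = -3069/46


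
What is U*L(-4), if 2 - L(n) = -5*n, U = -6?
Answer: 108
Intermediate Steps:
L(n) = 2 + 5*n (L(n) = 2 - (-5)*n = 2 + 5*n)
U*L(-4) = -6*(2 + 5*(-4)) = -6*(2 - 20) = -6*(-18) = 108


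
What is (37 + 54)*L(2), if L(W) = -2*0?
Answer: 0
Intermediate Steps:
L(W) = 0
(37 + 54)*L(2) = (37 + 54)*0 = 91*0 = 0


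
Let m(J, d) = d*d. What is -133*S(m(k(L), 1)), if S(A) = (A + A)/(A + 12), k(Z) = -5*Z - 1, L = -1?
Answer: -266/13 ≈ -20.462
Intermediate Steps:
k(Z) = -1 - 5*Z
m(J, d) = d**2
S(A) = 2*A/(12 + A) (S(A) = (2*A)/(12 + A) = 2*A/(12 + A))
-133*S(m(k(L), 1)) = -266*1**2/(12 + 1**2) = -266/(12 + 1) = -266/13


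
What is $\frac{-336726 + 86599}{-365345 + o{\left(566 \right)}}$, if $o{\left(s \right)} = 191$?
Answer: $\frac{250127}{365154} \approx 0.68499$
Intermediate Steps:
$\frac{-336726 + 86599}{-365345 + o{\left(566 \right)}} = \frac{-336726 + 86599}{-365345 + 191} = - \frac{250127}{-365154} = \left(-250127\right) \left(- \frac{1}{365154}\right) = \frac{250127}{365154}$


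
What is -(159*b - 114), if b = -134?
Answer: 21420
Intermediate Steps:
-(159*b - 114) = -(159*(-134) - 114) = -(-21306 - 114) = -1*(-21420) = 21420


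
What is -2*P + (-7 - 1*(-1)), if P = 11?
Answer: -28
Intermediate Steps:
-2*P + (-7 - 1*(-1)) = -2*11 + (-7 - 1*(-1)) = -22 + (-7 + 1) = -22 - 6 = -28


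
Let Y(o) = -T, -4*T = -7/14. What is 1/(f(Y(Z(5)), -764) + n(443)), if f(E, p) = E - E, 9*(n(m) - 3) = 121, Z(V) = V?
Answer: 9/148 ≈ 0.060811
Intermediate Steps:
n(m) = 148/9 (n(m) = 3 + (1/9)*121 = 3 + 121/9 = 148/9)
T = 1/8 (T = -(-7)/(4*14) = -1/4*(-1/2) = 1/8 ≈ 0.12500)
Y(o) = -1/8 (Y(o) = -1*1/8 = -1/8)
f(E, p) = 0
1/(f(Y(Z(5)), -764) + n(443)) = 1/(0 + 148/9) = 1/(148/9) = 9/148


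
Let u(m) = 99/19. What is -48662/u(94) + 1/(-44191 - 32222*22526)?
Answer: -530485638437221/56802214854 ≈ -9339.2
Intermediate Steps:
u(m) = 99/19 (u(m) = 99*(1/19) = 99/19)
-48662/u(94) + 1/(-44191 - 32222*22526) = -48662/99/19 + 1/(-44191 - 32222*22526) = -48662*19/99 + (1/22526)/(-76413) = -924578/99 - 1/76413*1/22526 = -924578/99 - 1/1721279238 = -530485638437221/56802214854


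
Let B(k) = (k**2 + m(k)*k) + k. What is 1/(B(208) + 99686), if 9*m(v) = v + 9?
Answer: 9/1333558 ≈ 6.7489e-6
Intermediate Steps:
m(v) = 1 + v/9 (m(v) = (v + 9)/9 = (9 + v)/9 = 1 + v/9)
B(k) = k + k**2 + k*(1 + k/9) (B(k) = (k**2 + (1 + k/9)*k) + k = (k**2 + k*(1 + k/9)) + k = k + k**2 + k*(1 + k/9))
1/(B(208) + 99686) = 1/((2/9)*208*(9 + 5*208) + 99686) = 1/((2/9)*208*(9 + 1040) + 99686) = 1/((2/9)*208*1049 + 99686) = 1/(436384/9 + 99686) = 1/(1333558/9) = 9/1333558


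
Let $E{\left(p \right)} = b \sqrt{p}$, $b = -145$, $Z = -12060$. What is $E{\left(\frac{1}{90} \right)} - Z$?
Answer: $12060 - \frac{29 \sqrt{10}}{6} \approx 12045.0$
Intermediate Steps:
$E{\left(p \right)} = - 145 \sqrt{p}$
$E{\left(\frac{1}{90} \right)} - Z = - 145 \sqrt{\frac{1}{90}} - -12060 = - \frac{145}{3 \sqrt{10}} + 12060 = - 145 \frac{\sqrt{10}}{30} + 12060 = - \frac{29 \sqrt{10}}{6} + 12060 = 12060 - \frac{29 \sqrt{10}}{6}$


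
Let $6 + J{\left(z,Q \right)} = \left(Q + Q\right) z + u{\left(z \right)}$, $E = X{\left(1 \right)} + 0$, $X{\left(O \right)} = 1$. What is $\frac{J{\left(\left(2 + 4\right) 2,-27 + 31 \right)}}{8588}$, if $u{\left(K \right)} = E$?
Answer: $\frac{91}{8588} \approx 0.010596$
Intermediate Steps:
$E = 1$ ($E = 1 + 0 = 1$)
$u{\left(K \right)} = 1$
$J{\left(z,Q \right)} = -5 + 2 Q z$ ($J{\left(z,Q \right)} = -6 + \left(\left(Q + Q\right) z + 1\right) = -6 + \left(2 Q z + 1\right) = -6 + \left(1 + 2 Q z\right) = -5 + 2 Q z$)
$\frac{J{\left(\left(2 + 4\right) 2,-27 + 31 \right)}}{8588} = \frac{-5 + 2 \left(-27 + 31\right) \left(2 + 4\right) 2}{8588} = \left(-5 + 2 \cdot 4 \cdot 6 \cdot 2\right) \frac{1}{8588} = \left(-5 + 2 \cdot 4 \cdot 12\right) \frac{1}{8588} = \left(-5 + 96\right) \frac{1}{8588} = 91 \cdot \frac{1}{8588} = \frac{91}{8588}$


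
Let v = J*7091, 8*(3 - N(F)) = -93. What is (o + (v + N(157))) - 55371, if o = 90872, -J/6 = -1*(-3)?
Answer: -736979/8 ≈ -92122.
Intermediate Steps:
N(F) = 117/8 (N(F) = 3 - ⅛*(-93) = 3 + 93/8 = 117/8)
J = -18 (J = -(-6)*(-3) = -6*3 = -18)
v = -127638 (v = -18*7091 = -127638)
(o + (v + N(157))) - 55371 = (90872 + (-127638 + 117/8)) - 55371 = (90872 - 1020987/8) - 55371 = -294011/8 - 55371 = -736979/8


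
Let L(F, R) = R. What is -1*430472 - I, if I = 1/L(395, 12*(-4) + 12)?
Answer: -15496991/36 ≈ -4.3047e+5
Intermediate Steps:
I = -1/36 (I = 1/(12*(-4) + 12) = 1/(-48 + 12) = 1/(-36) = -1/36 ≈ -0.027778)
-1*430472 - I = -1*430472 - 1*(-1/36) = -430472 + 1/36 = -15496991/36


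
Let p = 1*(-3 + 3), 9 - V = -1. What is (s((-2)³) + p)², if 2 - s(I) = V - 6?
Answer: 4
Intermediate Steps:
V = 10 (V = 9 - 1*(-1) = 9 + 1 = 10)
s(I) = -2 (s(I) = 2 - (10 - 6) = 2 - 1*4 = 2 - 4 = -2)
p = 0 (p = 1*0 = 0)
(s((-2)³) + p)² = (-2 + 0)² = (-2)² = 4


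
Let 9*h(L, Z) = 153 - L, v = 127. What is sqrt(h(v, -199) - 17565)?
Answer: I*sqrt(158059)/3 ≈ 132.52*I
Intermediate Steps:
h(L, Z) = 17 - L/9 (h(L, Z) = (153 - L)/9 = 17 - L/9)
sqrt(h(v, -199) - 17565) = sqrt((17 - 1/9*127) - 17565) = sqrt((17 - 127/9) - 17565) = sqrt(26/9 - 17565) = sqrt(-158059/9) = I*sqrt(158059)/3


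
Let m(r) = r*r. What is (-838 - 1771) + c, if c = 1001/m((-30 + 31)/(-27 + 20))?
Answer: 46440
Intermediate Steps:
m(r) = r²
c = 49049 (c = 1001/(((-30 + 31)/(-27 + 20))²) = 1001/((1/(-7))²) = 1001/((1*(-⅐))²) = 1001/((-⅐)²) = 1001/(1/49) = 1001*49 = 49049)
(-838 - 1771) + c = (-838 - 1771) + 49049 = -2609 + 49049 = 46440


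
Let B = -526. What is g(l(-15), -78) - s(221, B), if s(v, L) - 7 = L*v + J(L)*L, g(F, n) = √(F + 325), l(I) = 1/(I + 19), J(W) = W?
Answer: -160437 + √1301/2 ≈ -1.6042e+5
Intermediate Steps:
l(I) = 1/(19 + I)
g(F, n) = √(325 + F)
s(v, L) = 7 + L² + L*v (s(v, L) = 7 + (L*v + L*L) = 7 + (L*v + L²) = 7 + (L² + L*v) = 7 + L² + L*v)
g(l(-15), -78) - s(221, B) = √(325 + 1/(19 - 15)) - (7 + (-526)² - 526*221) = √(325 + 1/4) - (7 + 276676 - 116246) = √(325 + ¼) - 1*160437 = √(1301/4) - 160437 = √1301/2 - 160437 = -160437 + √1301/2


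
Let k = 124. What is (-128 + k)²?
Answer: 16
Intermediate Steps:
(-128 + k)² = (-128 + 124)² = (-4)² = 16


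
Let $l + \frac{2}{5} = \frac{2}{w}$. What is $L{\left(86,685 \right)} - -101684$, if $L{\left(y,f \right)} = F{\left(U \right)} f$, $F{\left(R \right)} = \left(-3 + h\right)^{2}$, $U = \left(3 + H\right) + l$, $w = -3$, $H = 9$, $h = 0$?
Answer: $107849$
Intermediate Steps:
$l = - \frac{16}{15}$ ($l = - \frac{2}{5} + \frac{2}{-3} = - \frac{2}{5} + 2 \left(- \frac{1}{3}\right) = - \frac{2}{5} - \frac{2}{3} = - \frac{16}{15} \approx -1.0667$)
$U = \frac{164}{15}$ ($U = \left(3 + 9\right) - \frac{16}{15} = 12 - \frac{16}{15} = \frac{164}{15} \approx 10.933$)
$F{\left(R \right)} = 9$ ($F{\left(R \right)} = \left(-3 + 0\right)^{2} = \left(-3\right)^{2} = 9$)
$L{\left(y,f \right)} = 9 f$
$L{\left(86,685 \right)} - -101684 = 9 \cdot 685 - -101684 = 6165 + 101684 = 107849$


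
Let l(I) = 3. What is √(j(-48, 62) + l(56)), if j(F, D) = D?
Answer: √65 ≈ 8.0623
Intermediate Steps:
√(j(-48, 62) + l(56)) = √(62 + 3) = √65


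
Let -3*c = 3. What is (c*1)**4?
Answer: 1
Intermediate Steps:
c = -1 (c = -1/3*3 = -1)
(c*1)**4 = (-1*1)**4 = (-1)**4 = 1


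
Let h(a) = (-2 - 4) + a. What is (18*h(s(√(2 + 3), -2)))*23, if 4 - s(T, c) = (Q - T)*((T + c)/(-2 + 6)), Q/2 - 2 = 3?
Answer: 3519/2 - 1242*√5 ≈ -1017.7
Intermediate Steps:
Q = 10 (Q = 4 + 2*3 = 4 + 6 = 10)
s(T, c) = 4 - (10 - T)*(T/4 + c/4) (s(T, c) = 4 - (10 - T)*(T + c)/(-2 + 6) = 4 - (10 - T)*(T + c)/4 = 4 - (10 - T)*(T + c)*(¼) = 4 - (10 - T)*(T/4 + c/4))
h(a) = -6 + a
(18*h(s(√(2 + 3), -2)))*23 = (18*(-6 + (4 - 5*√(2 + 3)/2 - 5/2*(-2) + (√(2 + 3))²/4 + (¼)*√(2 + 3)*(-2))))*23 = (18*(-6 + (4 - 5*√5/2 + 5 + (√5)²/4 + (¼)*√5*(-2))))*23 = (18*(-6 + (4 - 5*√5/2 + 5 + (¼)*5 - √5/2)))*23 = (18*(-6 + (4 - 5*√5/2 + 5 + 5/4 - √5/2)))*23 = (18*(-6 + (41/4 - 3*√5)))*23 = (18*(17/4 - 3*√5))*23 = (153/2 - 54*√5)*23 = 3519/2 - 1242*√5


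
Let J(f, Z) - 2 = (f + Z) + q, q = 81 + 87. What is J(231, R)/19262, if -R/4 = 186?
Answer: -343/19262 ≈ -0.017807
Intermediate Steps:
R = -744 (R = -4*186 = -744)
q = 168
J(f, Z) = 170 + Z + f (J(f, Z) = 2 + ((f + Z) + 168) = 2 + ((Z + f) + 168) = 2 + (168 + Z + f) = 170 + Z + f)
J(231, R)/19262 = (170 - 744 + 231)/19262 = -343*1/19262 = -343/19262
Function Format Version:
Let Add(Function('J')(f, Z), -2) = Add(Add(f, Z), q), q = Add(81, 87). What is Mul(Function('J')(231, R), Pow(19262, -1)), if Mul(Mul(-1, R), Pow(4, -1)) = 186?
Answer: Rational(-343, 19262) ≈ -0.017807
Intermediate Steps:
R = -744 (R = Mul(-4, 186) = -744)
q = 168
Function('J')(f, Z) = Add(170, Z, f) (Function('J')(f, Z) = Add(2, Add(Add(f, Z), 168)) = Add(2, Add(Add(Z, f), 168)) = Add(2, Add(168, Z, f)) = Add(170, Z, f))
Mul(Function('J')(231, R), Pow(19262, -1)) = Mul(Add(170, -744, 231), Pow(19262, -1)) = Mul(-343, Rational(1, 19262)) = Rational(-343, 19262)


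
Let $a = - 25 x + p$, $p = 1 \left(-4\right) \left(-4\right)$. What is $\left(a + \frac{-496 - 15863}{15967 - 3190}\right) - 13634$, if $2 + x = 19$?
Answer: $- \frac{59814590}{4259} \approx -14044.0$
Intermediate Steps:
$x = 17$ ($x = -2 + 19 = 17$)
$p = 16$ ($p = \left(-4\right) \left(-4\right) = 16$)
$a = -409$ ($a = \left(-25\right) 17 + 16 = -425 + 16 = -409$)
$\left(a + \frac{-496 - 15863}{15967 - 3190}\right) - 13634 = \left(-409 + \frac{-496 - 15863}{15967 - 3190}\right) - 13634 = \left(-409 - \frac{16359}{12777}\right) - 13634 = \left(-409 - \frac{5453}{4259}\right) - 13634 = - \frac{1747384}{4259} - 13634 = - \frac{59814590}{4259}$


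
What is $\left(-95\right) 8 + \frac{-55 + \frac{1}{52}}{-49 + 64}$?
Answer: $- \frac{198553}{260} \approx -763.67$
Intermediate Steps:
$\left(-95\right) 8 + \frac{-55 + \frac{1}{52}}{-49 + 64} = -760 + \frac{-55 + \frac{1}{52}}{15} = -760 - \frac{953}{260} = - \frac{198553}{260}$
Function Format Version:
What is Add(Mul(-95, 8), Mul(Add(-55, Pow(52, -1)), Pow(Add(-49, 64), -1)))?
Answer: Rational(-198553, 260) ≈ -763.67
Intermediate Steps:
Add(Mul(-95, 8), Mul(Add(-55, Pow(52, -1)), Pow(Add(-49, 64), -1))) = Add(-760, Mul(Add(-55, Rational(1, 52)), Pow(15, -1))) = Add(-760, Mul(Rational(-2859, 52), Rational(1, 15))) = Add(-760, Rational(-953, 260)) = Rational(-198553, 260)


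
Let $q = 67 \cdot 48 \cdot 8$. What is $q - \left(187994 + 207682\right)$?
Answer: $-369948$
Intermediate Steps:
$q = 25728$ ($q = 3216 \cdot 8 = 25728$)
$q - \left(187994 + 207682\right) = 25728 - \left(187994 + 207682\right) = 25728 - 395676 = -369948$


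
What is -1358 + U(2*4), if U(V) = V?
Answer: -1350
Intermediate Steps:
-1358 + U(2*4) = -1358 + 2*4 = -1358 + 8 = -1350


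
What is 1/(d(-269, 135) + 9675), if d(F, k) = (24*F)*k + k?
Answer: -1/861750 ≈ -1.1604e-6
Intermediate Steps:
d(F, k) = k + 24*F*k (d(F, k) = 24*F*k + k = k + 24*F*k)
1/(d(-269, 135) + 9675) = 1/(135*(1 + 24*(-269)) + 9675) = 1/(135*(1 - 6456) + 9675) = 1/(135*(-6455) + 9675) = 1/(-871425 + 9675) = 1/(-861750) = -1/861750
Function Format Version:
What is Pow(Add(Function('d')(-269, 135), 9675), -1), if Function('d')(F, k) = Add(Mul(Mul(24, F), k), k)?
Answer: Rational(-1, 861750) ≈ -1.1604e-6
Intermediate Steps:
Function('d')(F, k) = Add(k, Mul(24, F, k)) (Function('d')(F, k) = Add(Mul(24, F, k), k) = Add(k, Mul(24, F, k)))
Pow(Add(Function('d')(-269, 135), 9675), -1) = Pow(Add(Mul(135, Add(1, Mul(24, -269))), 9675), -1) = Pow(Add(Mul(135, Add(1, -6456)), 9675), -1) = Pow(Add(Mul(135, -6455), 9675), -1) = Pow(Add(-871425, 9675), -1) = Pow(-861750, -1) = Rational(-1, 861750)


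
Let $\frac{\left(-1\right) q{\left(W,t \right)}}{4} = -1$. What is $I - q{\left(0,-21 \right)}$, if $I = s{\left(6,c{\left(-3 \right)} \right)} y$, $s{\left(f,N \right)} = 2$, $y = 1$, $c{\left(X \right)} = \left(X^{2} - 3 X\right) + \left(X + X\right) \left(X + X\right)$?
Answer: $-2$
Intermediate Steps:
$c{\left(X \right)} = - 3 X + 5 X^{2}$ ($c{\left(X \right)} = \left(X^{2} - 3 X\right) + 2 X 2 X = \left(X^{2} - 3 X\right) + 4 X^{2} = - 3 X + 5 X^{2}$)
$q{\left(W,t \right)} = 4$ ($q{\left(W,t \right)} = \left(-4\right) \left(-1\right) = 4$)
$I = 2$ ($I = 2 \cdot 1 = 2$)
$I - q{\left(0,-21 \right)} = 2 - 4 = -2$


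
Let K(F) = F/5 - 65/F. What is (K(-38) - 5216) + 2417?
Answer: -532929/190 ≈ -2804.9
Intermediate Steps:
K(F) = -65/F + F/5 (K(F) = F*(⅕) - 65/F = F/5 - 65/F = -65/F + F/5)
(K(-38) - 5216) + 2417 = ((-65/(-38) + (⅕)*(-38)) - 5216) + 2417 = ((-65*(-1/38) - 38/5) - 5216) + 2417 = ((65/38 - 38/5) - 5216) + 2417 = (-1119/190 - 5216) + 2417 = -992159/190 + 2417 = -532929/190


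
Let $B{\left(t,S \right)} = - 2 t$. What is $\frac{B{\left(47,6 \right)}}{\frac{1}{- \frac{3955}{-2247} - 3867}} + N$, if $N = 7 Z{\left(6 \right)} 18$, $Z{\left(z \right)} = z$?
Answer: $\frac{116872424}{321} \approx 3.6409 \cdot 10^{5}$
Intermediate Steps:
$N = 756$ ($N = 7 \cdot 6 \cdot 18 = 42 \cdot 18 = 756$)
$\frac{B{\left(47,6 \right)}}{\frac{1}{- \frac{3955}{-2247} - 3867}} + N = \frac{\left(-2\right) 47}{\frac{1}{- \frac{3955}{-2247} - 3867}} + 756 = - \frac{94}{\frac{1}{\left(-3955\right) \left(- \frac{1}{2247}\right) - 3867}} + 756 = - \frac{94}{\frac{1}{\frac{565}{321} - 3867}} + 756 = - \frac{94}{\frac{1}{- \frac{1240742}{321}}} + 756 = - \frac{94}{- \frac{321}{1240742}} + 756 = \left(-94\right) \left(- \frac{1240742}{321}\right) + 756 = \frac{116629748}{321} + 756 = \frac{116872424}{321}$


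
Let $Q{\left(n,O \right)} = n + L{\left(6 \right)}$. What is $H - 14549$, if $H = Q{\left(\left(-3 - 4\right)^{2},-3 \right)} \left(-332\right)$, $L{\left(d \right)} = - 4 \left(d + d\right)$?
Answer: $-14881$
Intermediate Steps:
$L{\left(d \right)} = - 8 d$ ($L{\left(d \right)} = - 4 \cdot 2 d = - 8 d$)
$Q{\left(n,O \right)} = -48 + n$ ($Q{\left(n,O \right)} = n - 48 = -48 + n$)
$H = -332$ ($H = \left(-48 + \left(-3 - 4\right)^{2}\right) \left(-332\right) = \left(-48 + \left(-7\right)^{2}\right) \left(-332\right) = \left(-48 + 49\right) \left(-332\right) = 1 \left(-332\right) = -332$)
$H - 14549 = -332 - 14549 = -14881$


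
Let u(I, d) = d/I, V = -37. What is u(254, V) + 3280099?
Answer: 833145109/254 ≈ 3.2801e+6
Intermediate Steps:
u(254, V) + 3280099 = -37/254 + 3280099 = 833145109/254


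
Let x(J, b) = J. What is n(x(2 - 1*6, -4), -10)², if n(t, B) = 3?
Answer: 9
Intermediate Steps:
n(x(2 - 1*6, -4), -10)² = 3² = 9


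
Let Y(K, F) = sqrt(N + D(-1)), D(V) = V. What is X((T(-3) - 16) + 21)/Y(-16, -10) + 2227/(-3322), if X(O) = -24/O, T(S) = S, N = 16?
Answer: -2227/3322 - 4*sqrt(15)/5 ≈ -3.7688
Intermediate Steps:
Y(K, F) = sqrt(15) (Y(K, F) = sqrt(16 - 1) = sqrt(15))
X((T(-3) - 16) + 21)/Y(-16, -10) + 2227/(-3322) = (-24/((-3 - 16) + 21))/(sqrt(15)) + 2227/(-3322) = (-24/(-19 + 21))*(sqrt(15)/15) + 2227*(-1/3322) = (-24/2)*(sqrt(15)/15) - 2227/3322 = (-24*1/2)*(sqrt(15)/15) - 2227/3322 = -4*sqrt(15)/5 - 2227/3322 = -2227/3322 - 4*sqrt(15)/5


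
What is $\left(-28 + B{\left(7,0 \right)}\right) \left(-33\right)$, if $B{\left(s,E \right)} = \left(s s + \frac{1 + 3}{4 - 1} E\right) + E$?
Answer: $-693$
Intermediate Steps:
$B{\left(s,E \right)} = s^{2} + \frac{7 E}{3}$ ($B{\left(s,E \right)} = \left(s^{2} + \frac{4}{3} E\right) + E = \left(s^{2} + 4 \cdot \frac{1}{3} E\right) + E = \left(s^{2} + \frac{4 E}{3}\right) + E = s^{2} + \frac{7 E}{3}$)
$\left(-28 + B{\left(7,0 \right)}\right) \left(-33\right) = \left(-28 + \left(7^{2} + \frac{7}{3} \cdot 0\right)\right) \left(-33\right) = \left(-28 + \left(49 + 0\right)\right) \left(-33\right) = \left(-28 + 49\right) \left(-33\right) = 21 \left(-33\right) = -693$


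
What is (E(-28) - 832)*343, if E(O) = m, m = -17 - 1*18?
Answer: -297381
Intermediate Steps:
m = -35 (m = -17 - 18 = -35)
E(O) = -35
(E(-28) - 832)*343 = (-35 - 832)*343 = -867*343 = -297381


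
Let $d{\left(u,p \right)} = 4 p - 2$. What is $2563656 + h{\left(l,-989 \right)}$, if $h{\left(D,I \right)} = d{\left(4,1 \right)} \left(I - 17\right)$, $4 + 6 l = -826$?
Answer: $2561644$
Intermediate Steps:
$l = - \frac{415}{3}$ ($l = - \frac{2}{3} + \frac{1}{6} \left(-826\right) = - \frac{2}{3} - \frac{413}{3} = - \frac{415}{3} \approx -138.33$)
$d{\left(u,p \right)} = -2 + 4 p$
$h{\left(D,I \right)} = -34 + 2 I$ ($h{\left(D,I \right)} = \left(-2 + 4 \cdot 1\right) \left(I - 17\right) = \left(-2 + 4\right) \left(-17 + I\right) = 2 \left(-17 + I\right) = -34 + 2 I$)
$2563656 + h{\left(l,-989 \right)} = 2563656 + \left(-34 + 2 \left(-989\right)\right) = 2563656 - 2012 = 2561644$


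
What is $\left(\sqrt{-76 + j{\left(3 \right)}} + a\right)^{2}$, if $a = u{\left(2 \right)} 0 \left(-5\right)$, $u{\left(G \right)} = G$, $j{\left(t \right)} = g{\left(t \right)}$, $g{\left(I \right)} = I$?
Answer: $-73$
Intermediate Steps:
$j{\left(t \right)} = t$
$a = 0$ ($a = 2 \cdot 0 \left(-5\right) = 0 \left(-5\right) = 0$)
$\left(\sqrt{-76 + j{\left(3 \right)}} + a\right)^{2} = \left(\sqrt{-76 + 3} + 0\right)^{2} = \left(\sqrt{-73} + 0\right)^{2} = \left(i \sqrt{73} + 0\right)^{2} = \left(i \sqrt{73}\right)^{2} = -73$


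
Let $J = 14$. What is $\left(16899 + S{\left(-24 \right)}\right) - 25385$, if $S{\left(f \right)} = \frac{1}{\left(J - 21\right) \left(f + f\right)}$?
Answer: $- \frac{2851295}{336} \approx -8486.0$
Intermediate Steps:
$S{\left(f \right)} = - \frac{1}{14 f}$ ($S{\left(f \right)} = \frac{1}{\left(14 - 21\right) \left(f + f\right)} = \frac{1}{\left(-7\right) 2 f} = \frac{1}{\left(-14\right) f} = - \frac{1}{14 f}$)
$\left(16899 + S{\left(-24 \right)}\right) - 25385 = \left(16899 - \frac{1}{14 \left(-24\right)}\right) - 25385 = \left(16899 - - \frac{1}{336}\right) - 25385 = \left(16899 + \frac{1}{336}\right) - 25385 = \frac{5678065}{336} - 25385 = - \frac{2851295}{336}$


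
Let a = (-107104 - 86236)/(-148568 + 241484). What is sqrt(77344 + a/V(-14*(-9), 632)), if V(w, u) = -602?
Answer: sqrt(34295889336146206)/665898 ≈ 278.11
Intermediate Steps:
a = -48335/23229 (a = -193340/92916 = -193340*1/92916 = -48335/23229 ≈ -2.0808)
sqrt(77344 + a/V(-14*(-9), 632)) = sqrt(77344 - 48335/23229/(-602)) = sqrt(77344 - 48335/23229*(-1/602)) = sqrt(77344 + 6905/1997694) = sqrt(154509651641/1997694) = sqrt(34295889336146206)/665898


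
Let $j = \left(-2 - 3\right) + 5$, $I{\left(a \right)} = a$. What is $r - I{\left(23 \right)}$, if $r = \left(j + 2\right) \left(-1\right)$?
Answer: $-25$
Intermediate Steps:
$j = 0$ ($j = -5 + 5 = 0$)
$r = -2$ ($r = \left(0 + 2\right) \left(-1\right) = 2 \left(-1\right) = -2$)
$r - I{\left(23 \right)} = -2 - 23 = -25$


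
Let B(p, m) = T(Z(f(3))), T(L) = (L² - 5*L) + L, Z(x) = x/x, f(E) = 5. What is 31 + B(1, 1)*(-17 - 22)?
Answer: 148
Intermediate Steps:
Z(x) = 1
T(L) = L² - 4*L
B(p, m) = -3 (B(p, m) = 1*(-4 + 1) = 1*(-3) = -3)
31 + B(1, 1)*(-17 - 22) = 31 - 3*(-17 - 22) = 31 - 3*(-39) = 31 + 117 = 148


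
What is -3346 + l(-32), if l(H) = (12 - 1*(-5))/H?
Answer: -107089/32 ≈ -3346.5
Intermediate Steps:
l(H) = 17/H (l(H) = (12 + 5)/H = 17/H)
-3346 + l(-32) = -3346 + 17/(-32) = -3346 + 17*(-1/32) = -3346 - 17/32 = -107089/32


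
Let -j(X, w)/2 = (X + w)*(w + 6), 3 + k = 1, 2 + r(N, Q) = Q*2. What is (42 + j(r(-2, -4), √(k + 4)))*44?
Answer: 6952 + 352*√2 ≈ 7449.8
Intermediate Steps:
r(N, Q) = -2 + 2*Q (r(N, Q) = -2 + Q*2 = -2 + 2*Q)
k = -2 (k = -3 + 1 = -2)
j(X, w) = -2*(6 + w)*(X + w) (j(X, w) = -2*(X + w)*(w + 6) = -2*(X + w)*(6 + w) = -2*(6 + w)*(X + w))
(42 + j(r(-2, -4), √(k + 4)))*44 = (42 + (-12*(-2 + 2*(-4)) - 12*√(-2 + 4) - 2*(√(-2 + 4))² - 2*(-2 + 2*(-4))*√(-2 + 4)))*44 = (42 + (-12*(-2 - 8) - 12*√2 - 2*(√2)² - 2*(-2 - 8)*√2))*44 = (42 + (-12*(-10) - 12*√2 - 2*2 - 2*(-10)*√2))*44 = (42 + (120 - 12*√2 - 4 + 20*√2))*44 = (42 + (116 + 8*√2))*44 = (158 + 8*√2)*44 = 6952 + 352*√2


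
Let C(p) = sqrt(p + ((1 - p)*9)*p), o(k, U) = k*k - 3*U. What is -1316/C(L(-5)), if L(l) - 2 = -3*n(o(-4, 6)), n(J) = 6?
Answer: 47*I*sqrt(154)/22 ≈ 26.512*I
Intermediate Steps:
o(k, U) = k**2 - 3*U
L(l) = -16 (L(l) = 2 - 3*6 = 2 - 18 = -16)
C(p) = sqrt(p + p*(9 - 9*p)) (C(p) = sqrt(p + (9 - 9*p)*p) = sqrt(p + p*(9 - 9*p)))
-1316/C(L(-5)) = -1316*(-I/(4*sqrt(10 - 9*(-16)))) = -1316*(-I/(4*sqrt(10 + 144))) = -1316*(-I*sqrt(154)/616) = -(-47)*I*sqrt(154)/22 = 47*I*sqrt(154)/22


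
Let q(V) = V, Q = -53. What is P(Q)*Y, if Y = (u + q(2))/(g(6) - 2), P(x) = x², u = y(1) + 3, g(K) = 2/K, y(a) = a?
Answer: -50562/5 ≈ -10112.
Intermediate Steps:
u = 4 (u = 1 + 3 = 4)
Y = -18/5 (Y = (4 + 2)/(2/6 - 2) = 6/(2*(⅙) - 2) = 6/(⅓ - 2) = 6/(-5/3) = 6*(-⅗) = -18/5 ≈ -3.6000)
P(Q)*Y = (-53)²*(-18/5) = 2809*(-18/5) = -50562/5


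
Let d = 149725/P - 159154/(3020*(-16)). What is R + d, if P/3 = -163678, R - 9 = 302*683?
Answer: 8103160477459/39282720 ≈ 2.0628e+5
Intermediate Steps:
R = 206275 (R = 9 + 302*683 = 9 + 206266 = 206275)
P = -491034 (P = 3*(-163678) = -491034)
d = 117409459/39282720 (d = 149725/(-491034) - 159154/(3020*(-16)) = 149725*(-1/491034) - 159154/(-48320) = -149725/491034 - 159154*(-1/48320) = -149725/491034 + 527/160 = 117409459/39282720 ≈ 2.9888)
R + d = 206275 + 117409459/39282720 = 8103160477459/39282720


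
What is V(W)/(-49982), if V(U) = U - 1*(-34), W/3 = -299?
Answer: 863/49982 ≈ 0.017266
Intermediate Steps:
W = -897 (W = 3*(-299) = -897)
V(U) = 34 + U (V(U) = U + 34 = 34 + U)
V(W)/(-49982) = (34 - 897)/(-49982) = -863*(-1/49982) = 863/49982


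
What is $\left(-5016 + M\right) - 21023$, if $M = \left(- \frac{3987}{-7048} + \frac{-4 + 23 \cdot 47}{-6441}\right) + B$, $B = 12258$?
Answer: $- \frac{208528833879}{15132056} \approx -13781.0$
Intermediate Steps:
$M = \frac{185494772305}{15132056}$ ($M = \left(- \frac{3987}{-7048} + \frac{-4 + 23 \cdot 47}{-6441}\right) + 12258 = \left(\left(-3987\right) \left(- \frac{1}{7048}\right) + \left(-4 + 1081\right) \left(- \frac{1}{6441}\right)\right) + 12258 = \left(\frac{3987}{7048} + 1077 \left(- \frac{1}{6441}\right)\right) + 12258 = \left(\frac{3987}{7048} - \frac{359}{2147}\right) + 12258 = \frac{6029857}{15132056} + 12258 = \frac{185494772305}{15132056} \approx 12258.0$)
$\left(-5016 + M\right) - 21023 = \left(-5016 + \frac{185494772305}{15132056}\right) - 21023 = \frac{109592379409}{15132056} - 21023 = - \frac{208528833879}{15132056}$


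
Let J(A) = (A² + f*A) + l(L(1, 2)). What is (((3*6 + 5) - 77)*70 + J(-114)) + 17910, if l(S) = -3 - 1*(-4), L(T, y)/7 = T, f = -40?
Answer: 31687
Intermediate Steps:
L(T, y) = 7*T
l(S) = 1 (l(S) = -3 + 4 = 1)
J(A) = 1 + A² - 40*A (J(A) = (A² - 40*A) + 1 = 1 + A² - 40*A)
(((3*6 + 5) - 77)*70 + J(-114)) + 17910 = (((3*6 + 5) - 77)*70 + (1 + (-114)² - 40*(-114))) + 17910 = (((18 + 5) - 77)*70 + (1 + 12996 + 4560)) + 17910 = ((23 - 77)*70 + 17557) + 17910 = (-54*70 + 17557) + 17910 = (-3780 + 17557) + 17910 = 13777 + 17910 = 31687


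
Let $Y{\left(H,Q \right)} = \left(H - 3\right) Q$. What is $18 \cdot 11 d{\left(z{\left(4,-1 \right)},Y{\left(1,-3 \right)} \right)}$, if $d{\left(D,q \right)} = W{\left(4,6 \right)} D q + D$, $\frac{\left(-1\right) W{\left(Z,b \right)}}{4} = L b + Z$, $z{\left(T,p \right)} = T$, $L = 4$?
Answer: $-531432$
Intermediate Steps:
$W{\left(Z,b \right)} = - 16 b - 4 Z$ ($W{\left(Z,b \right)} = - 4 \left(4 b + Z\right) = - 4 \left(Z + 4 b\right) = - 16 b - 4 Z$)
$Y{\left(H,Q \right)} = Q \left(-3 + H\right)$ ($Y{\left(H,Q \right)} = \left(-3 + H\right) Q = Q \left(-3 + H\right)$)
$d{\left(D,q \right)} = D - 112 D q$ ($d{\left(D,q \right)} = \left(\left(-16\right) 6 - 16\right) D q + D = \left(-96 - 16\right) D q + D = - 112 D q + D = D - 112 D q$)
$18 \cdot 11 d{\left(z{\left(4,-1 \right)},Y{\left(1,-3 \right)} \right)} = 18 \cdot 11 \cdot 4 \left(1 - 112 \left(- 3 \left(-3 + 1\right)\right)\right) = 198 \cdot 4 \left(1 - 112 \left(\left(-3\right) \left(-2\right)\right)\right) = 198 \cdot 4 \left(1 - 672\right) = 198 \cdot 4 \left(-671\right) = 198 \left(-2684\right) = -531432$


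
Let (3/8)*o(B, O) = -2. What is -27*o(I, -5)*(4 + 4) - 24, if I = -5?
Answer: 1128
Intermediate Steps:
o(B, O) = -16/3 (o(B, O) = (8/3)*(-2) = -16/3)
-27*o(I, -5)*(4 + 4) - 24 = -(-144)*(4 + 4) - 24 = -(-144)*8 - 24 = -27*(-128/3) - 24 = 1152 - 24 = 1128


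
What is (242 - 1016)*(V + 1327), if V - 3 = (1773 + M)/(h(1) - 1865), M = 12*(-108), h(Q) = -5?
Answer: -962323101/935 ≈ -1.0292e+6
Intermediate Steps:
M = -1296
V = 5133/1870 (V = 3 + (1773 - 1296)/(-5 - 1865) = 3 + 477/(-1870) = 3 + 477*(-1/1870) = 3 - 477/1870 = 5133/1870 ≈ 2.7449)
(242 - 1016)*(V + 1327) = (242 - 1016)*(5133/1870 + 1327) = -774*2486623/1870 = -962323101/935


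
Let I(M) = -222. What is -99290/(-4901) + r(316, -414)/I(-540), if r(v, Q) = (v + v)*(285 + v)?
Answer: -919757126/544011 ≈ -1690.7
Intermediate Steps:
r(v, Q) = 2*v*(285 + v) (r(v, Q) = (2*v)*(285 + v) = 2*v*(285 + v))
-99290/(-4901) + r(316, -414)/I(-540) = -99290/(-4901) + (2*316*(285 + 316))/(-222) = -99290*(-1/4901) + (2*316*601)*(-1/222) = 99290/4901 + 379832*(-1/222) = 99290/4901 - 189916/111 = -919757126/544011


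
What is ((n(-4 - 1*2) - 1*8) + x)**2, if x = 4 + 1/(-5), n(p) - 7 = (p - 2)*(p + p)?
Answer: 244036/25 ≈ 9761.4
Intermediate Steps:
n(p) = 7 + 2*p*(-2 + p) (n(p) = 7 + (p - 2)*(p + p) = 7 + (-2 + p)*(2*p) = 7 + 2*p*(-2 + p))
x = 19/5 (x = 4 - 1/5 = 19/5 ≈ 3.8000)
((n(-4 - 1*2) - 1*8) + x)**2 = (((7 - 4*(-4 - 1*2) + 2*(-4 - 1*2)**2) - 1*8) + 19/5)**2 = (((7 - 4*(-4 - 2) + 2*(-4 - 2)**2) - 8) + 19/5)**2 = (((7 - 4*(-6) + 2*(-6)**2) - 8) + 19/5)**2 = (((7 + 24 + 2*36) - 8) + 19/5)**2 = (((7 + 24 + 72) - 8) + 19/5)**2 = ((103 - 8) + 19/5)**2 = (95 + 19/5)**2 = (494/5)**2 = 244036/25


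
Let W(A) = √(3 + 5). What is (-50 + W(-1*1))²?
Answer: 2508 - 200*√2 ≈ 2225.2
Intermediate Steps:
W(A) = 2*√2 (W(A) = √8 = 2*√2)
(-50 + W(-1*1))² = (-50 + 2*√2)²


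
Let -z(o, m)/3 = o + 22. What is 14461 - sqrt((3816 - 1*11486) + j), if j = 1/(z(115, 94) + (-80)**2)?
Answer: 14461 - I*sqrt(275108482081)/5989 ≈ 14461.0 - 87.578*I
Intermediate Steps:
z(o, m) = -66 - 3*o (z(o, m) = -3*(o + 22) = -3*(22 + o) = -66 - 3*o)
j = 1/5989 (j = 1/((-66 - 3*115) + (-80)**2) = 1/((-66 - 345) + 6400) = 1/(-411 + 6400) = 1/5989 ≈ 0.00016697)
14461 - sqrt((3816 - 1*11486) + j) = 14461 - sqrt((3816 - 1*11486) + 1/5989) = 14461 - sqrt((3816 - 11486) + 1/5989) = 14461 - sqrt(-7670 + 1/5989) = 14461 - sqrt(-45935629/5989) = 14461 - I*sqrt(275108482081)/5989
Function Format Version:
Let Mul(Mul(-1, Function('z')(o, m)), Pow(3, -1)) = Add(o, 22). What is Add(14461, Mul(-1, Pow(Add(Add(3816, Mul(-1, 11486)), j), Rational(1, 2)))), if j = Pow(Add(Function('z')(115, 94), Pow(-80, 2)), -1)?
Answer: Add(14461, Mul(Rational(-1, 5989), I, Pow(275108482081, Rational(1, 2)))) ≈ Add(14461., Mul(-87.578, I))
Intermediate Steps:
Function('z')(o, m) = Add(-66, Mul(-3, o)) (Function('z')(o, m) = Mul(-3, Add(o, 22)) = Mul(-3, Add(22, o)) = Add(-66, Mul(-3, o)))
j = Rational(1, 5989) (j = Pow(Add(Add(-66, Mul(-3, 115)), Pow(-80, 2)), -1) = Pow(Add(Add(-66, -345), 6400), -1) = Pow(Add(-411, 6400), -1) = Pow(5989, -1) = Rational(1, 5989) ≈ 0.00016697)
Add(14461, Mul(-1, Pow(Add(Add(3816, Mul(-1, 11486)), j), Rational(1, 2)))) = Add(14461, Mul(-1, Pow(Add(Add(3816, Mul(-1, 11486)), Rational(1, 5989)), Rational(1, 2)))) = Add(14461, Mul(-1, Pow(Add(Add(3816, -11486), Rational(1, 5989)), Rational(1, 2)))) = Add(14461, Mul(-1, Pow(Add(-7670, Rational(1, 5989)), Rational(1, 2)))) = Add(14461, Mul(-1, Pow(Rational(-45935629, 5989), Rational(1, 2)))) = Add(14461, Mul(-1, Mul(Rational(1, 5989), I, Pow(275108482081, Rational(1, 2))))) = Add(14461, Mul(Rational(-1, 5989), I, Pow(275108482081, Rational(1, 2))))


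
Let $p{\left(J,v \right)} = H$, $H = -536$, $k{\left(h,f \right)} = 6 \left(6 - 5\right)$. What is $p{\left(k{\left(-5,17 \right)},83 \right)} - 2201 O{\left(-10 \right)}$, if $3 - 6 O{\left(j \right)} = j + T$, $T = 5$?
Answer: $- \frac{10412}{3} \approx -3470.7$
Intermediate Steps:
$k{\left(h,f \right)} = 6$ ($k{\left(h,f \right)} = 6 \cdot 1 = 6$)
$p{\left(J,v \right)} = -536$
$O{\left(j \right)} = - \frac{1}{3} - \frac{j}{6}$ ($O{\left(j \right)} = \frac{1}{2} - \frac{j + 5}{6} = \frac{1}{2} - \frac{5 + j}{6} = \frac{1}{2} - \left(\frac{5}{6} + \frac{j}{6}\right) = - \frac{1}{3} - \frac{j}{6}$)
$p{\left(k{\left(-5,17 \right)},83 \right)} - 2201 O{\left(-10 \right)} = -536 - 2201 \left(- \frac{1}{3} - - \frac{5}{3}\right) = -536 - 2201 \left(- \frac{1}{3} + \frac{5}{3}\right) = -536 - \frac{8804}{3} = - \frac{10412}{3}$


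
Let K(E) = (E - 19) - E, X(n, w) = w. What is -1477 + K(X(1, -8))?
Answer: -1496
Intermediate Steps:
K(E) = -19 (K(E) = (-19 + E) - E = -19)
-1477 + K(X(1, -8)) = -1477 - 19 = -1496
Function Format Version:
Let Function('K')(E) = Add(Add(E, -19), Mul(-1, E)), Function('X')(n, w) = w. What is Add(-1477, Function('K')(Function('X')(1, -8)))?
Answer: -1496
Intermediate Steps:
Function('K')(E) = -19 (Function('K')(E) = Add(Add(-19, E), Mul(-1, E)) = -19)
Add(-1477, Function('K')(Function('X')(1, -8))) = Add(-1477, -19) = -1496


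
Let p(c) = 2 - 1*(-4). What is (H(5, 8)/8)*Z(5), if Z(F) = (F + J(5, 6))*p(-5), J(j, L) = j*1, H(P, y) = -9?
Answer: -135/2 ≈ -67.500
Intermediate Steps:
J(j, L) = j
p(c) = 6 (p(c) = 2 + 4 = 6)
Z(F) = 30 + 6*F (Z(F) = (F + 5)*6 = (5 + F)*6 = 30 + 6*F)
(H(5, 8)/8)*Z(5) = (-9/8)*(30 + 6*5) = (-9*1/8)*(30 + 30) = -9/8*60 = -135/2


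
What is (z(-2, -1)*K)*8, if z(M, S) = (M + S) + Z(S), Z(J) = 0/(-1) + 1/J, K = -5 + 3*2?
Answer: -32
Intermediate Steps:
K = 1 (K = -5 + 6 = 1)
Z(J) = 1/J (Z(J) = 0*(-1) + 1/J = 0 + 1/J = 1/J)
z(M, S) = M + S + 1/S (z(M, S) = (M + S) + 1/S = M + S + 1/S)
(z(-2, -1)*K)*8 = ((-2 - 1 + 1/(-1))*1)*8 = ((-2 - 1 - 1)*1)*8 = -4*1*8 = -4*8 = -32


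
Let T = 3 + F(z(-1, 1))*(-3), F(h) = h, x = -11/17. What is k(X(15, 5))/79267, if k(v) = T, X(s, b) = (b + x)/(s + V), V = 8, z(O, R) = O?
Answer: 6/79267 ≈ 7.5694e-5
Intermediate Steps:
x = -11/17 (x = -11*1/17 = -11/17 ≈ -0.64706)
X(s, b) = (-11/17 + b)/(8 + s) (X(s, b) = (b - 11/17)/(s + 8) = (-11/17 + b)/(8 + s))
T = 6 (T = 3 - 1*(-3) = 3 + 3 = 6)
k(v) = 6
k(X(15, 5))/79267 = 6/79267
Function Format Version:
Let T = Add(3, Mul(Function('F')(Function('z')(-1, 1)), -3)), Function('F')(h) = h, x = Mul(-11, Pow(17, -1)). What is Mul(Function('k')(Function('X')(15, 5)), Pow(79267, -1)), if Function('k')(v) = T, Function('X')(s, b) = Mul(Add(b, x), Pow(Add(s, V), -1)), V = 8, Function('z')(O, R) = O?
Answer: Rational(6, 79267) ≈ 7.5694e-5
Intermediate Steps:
x = Rational(-11, 17) (x = Mul(-11, Rational(1, 17)) = Rational(-11, 17) ≈ -0.64706)
Function('X')(s, b) = Mul(Pow(Add(8, s), -1), Add(Rational(-11, 17), b)) (Function('X')(s, b) = Mul(Add(b, Rational(-11, 17)), Pow(Add(s, 8), -1)) = Mul(Add(Rational(-11, 17), b), Pow(Add(8, s), -1)) = Mul(Pow(Add(8, s), -1), Add(Rational(-11, 17), b)))
T = 6 (T = Add(3, Mul(-1, -3)) = Add(3, 3) = 6)
Function('k')(v) = 6
Mul(Function('k')(Function('X')(15, 5)), Pow(79267, -1)) = Mul(6, Pow(79267, -1)) = Mul(6, Rational(1, 79267)) = Rational(6, 79267)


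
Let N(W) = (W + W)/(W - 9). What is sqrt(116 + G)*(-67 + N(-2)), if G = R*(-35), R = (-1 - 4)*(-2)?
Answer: -2199*I*sqrt(26)/11 ≈ -1019.3*I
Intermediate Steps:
N(W) = 2*W/(-9 + W) (N(W) = (2*W)/(-9 + W) = 2*W/(-9 + W))
R = 10 (R = -5*(-2) = 10)
G = -350 (G = 10*(-35) = -350)
sqrt(116 + G)*(-67 + N(-2)) = sqrt(116 - 350)*(-67 + 2*(-2)/(-9 - 2)) = sqrt(-234)*(-67 + 2*(-2)/(-11)) = (3*I*sqrt(26))*(-67 + 2*(-2)*(-1/11)) = (3*I*sqrt(26))*(-67 + 4/11) = (3*I*sqrt(26))*(-733/11) = -2199*I*sqrt(26)/11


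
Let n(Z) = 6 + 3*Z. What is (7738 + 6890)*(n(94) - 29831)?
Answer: -432155004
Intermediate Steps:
(7738 + 6890)*(n(94) - 29831) = (7738 + 6890)*((6 + 3*94) - 29831) = 14628*((6 + 282) - 29831) = 14628*(288 - 29831) = 14628*(-29543) = -432155004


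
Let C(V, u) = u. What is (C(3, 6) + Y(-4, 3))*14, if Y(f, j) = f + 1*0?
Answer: 28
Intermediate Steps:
Y(f, j) = f (Y(f, j) = f + 0 = f)
(C(3, 6) + Y(-4, 3))*14 = (6 - 4)*14 = 2*14 = 28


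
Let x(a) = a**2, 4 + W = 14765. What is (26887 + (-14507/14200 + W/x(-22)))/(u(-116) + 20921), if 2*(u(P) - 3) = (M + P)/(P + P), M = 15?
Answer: 894125865658/695071822225 ≈ 1.2864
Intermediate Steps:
W = 14761 (W = -4 + 14765 = 14761)
u(P) = 3 + (15 + P)/(4*P) (u(P) = 3 + ((15 + P)/(P + P))/2 = 3 + ((15 + P)/((2*P)))/2 = 3 + ((15 + P)*(1/(2*P)))/2 = 3 + ((15 + P)/(2*P))/2 = 3 + (15 + P)/(4*P))
(26887 + (-14507/14200 + W/x(-22)))/(u(-116) + 20921) = (26887 + (-14507/14200 + 14761/((-22)**2)))/((1/4)*(15 + 13*(-116))/(-116) + 20921) = (26887 + (-14507*1/14200 + 14761/484))/((1/4)*(-1/116)*(15 - 1508) + 20921) = (26887 + (-14507/14200 + 14761*(1/484)))/((1/4)*(-1/116)*(-1493) + 20921) = (26887 + (-14507/14200 + 14761/484))/(1493/464 + 20921) = (26887 + 50646203/1718200)/(9708837/464) = (46247889603/1718200)*(464/9708837) = 894125865658/695071822225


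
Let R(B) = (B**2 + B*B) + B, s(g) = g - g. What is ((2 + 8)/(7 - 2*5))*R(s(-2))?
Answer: 0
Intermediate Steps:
s(g) = 0
R(B) = B + 2*B**2 (R(B) = (B**2 + B**2) + B = 2*B**2 + B = B + 2*B**2)
((2 + 8)/(7 - 2*5))*R(s(-2)) = ((2 + 8)/(7 - 2*5))*(0*(1 + 2*0)) = (10/(7 - 10))*(0*(1 + 0)) = (10/(-3))*(0*1) = (10*(-1/3))*0 = -10/3*0 = 0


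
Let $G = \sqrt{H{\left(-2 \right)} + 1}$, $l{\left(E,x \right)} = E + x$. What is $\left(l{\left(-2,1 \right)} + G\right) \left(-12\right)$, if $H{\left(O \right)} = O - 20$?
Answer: $12 - 12 i \sqrt{21} \approx 12.0 - 54.991 i$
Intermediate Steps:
$H{\left(O \right)} = -20 + O$ ($H{\left(O \right)} = O - 20 = -20 + O$)
$G = i \sqrt{21}$ ($G = \sqrt{\left(-20 - 2\right) + 1} = \sqrt{-22 + 1} = \sqrt{-21} = i \sqrt{21} \approx 4.5826 i$)
$\left(l{\left(-2,1 \right)} + G\right) \left(-12\right) = \left(\left(-2 + 1\right) + i \sqrt{21}\right) \left(-12\right) = \left(-1 + i \sqrt{21}\right) \left(-12\right) = 12 - 12 i \sqrt{21}$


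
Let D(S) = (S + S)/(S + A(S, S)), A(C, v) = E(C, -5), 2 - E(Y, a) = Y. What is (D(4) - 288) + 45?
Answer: -239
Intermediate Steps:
E(Y, a) = 2 - Y
A(C, v) = 2 - C
D(S) = S (D(S) = (S + S)/(S + (2 - S)) = (2*S)/2 = (2*S)*(1/2) = S)
(D(4) - 288) + 45 = (4 - 288) + 45 = -284 + 45 = -239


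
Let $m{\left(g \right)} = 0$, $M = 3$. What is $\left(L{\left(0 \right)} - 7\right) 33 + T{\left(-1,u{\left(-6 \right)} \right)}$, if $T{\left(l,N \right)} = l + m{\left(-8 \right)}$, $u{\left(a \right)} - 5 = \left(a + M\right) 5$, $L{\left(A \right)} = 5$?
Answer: $-67$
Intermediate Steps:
$u{\left(a \right)} = 20 + 5 a$ ($u{\left(a \right)} = 5 + \left(a + 3\right) 5 = 5 + \left(3 + a\right) 5 = 5 + \left(15 + 5 a\right) = 20 + 5 a$)
$T{\left(l,N \right)} = l$ ($T{\left(l,N \right)} = l + 0 = l$)
$\left(L{\left(0 \right)} - 7\right) 33 + T{\left(-1,u{\left(-6 \right)} \right)} = \left(5 - 7\right) 33 - 1 = \left(-2\right) 33 - 1 = -66 - 1 = -67$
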